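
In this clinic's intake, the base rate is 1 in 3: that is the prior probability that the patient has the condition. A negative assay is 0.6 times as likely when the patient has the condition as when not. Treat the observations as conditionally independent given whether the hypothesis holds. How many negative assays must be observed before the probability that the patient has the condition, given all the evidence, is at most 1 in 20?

5

Prior odds: (1/3) ÷ (2/3) = 0.5.
Likelihood ratio per negative assay = 0.6.
Target odds: 0.05 ÷ 0.95 = 1/19.
Require 0.6ⁿ ≤ 1/19 ÷ 0.5 = 2/19.
0.6⁴ = 0.1296 is still above 2/19 but 0.6⁵ = 0.07776 is at or below it, so n = 5.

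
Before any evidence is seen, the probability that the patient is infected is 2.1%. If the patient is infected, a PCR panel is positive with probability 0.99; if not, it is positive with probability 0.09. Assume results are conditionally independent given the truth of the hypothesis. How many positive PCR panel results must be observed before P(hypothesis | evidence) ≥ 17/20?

3

Prior odds: 0.021 ÷ 0.979 = 21/979.
Likelihood ratio of a positive = 0.99/0.09 = 11.
Target odds: 0.85 ÷ 0.15 = 17/3.
Require 11ⁿ ≥ 17/3 ÷ (21/979) = 16643/63.
11² = 121 falls short of 16643/63 but 11³ = 1331 reaches it, so n = 3.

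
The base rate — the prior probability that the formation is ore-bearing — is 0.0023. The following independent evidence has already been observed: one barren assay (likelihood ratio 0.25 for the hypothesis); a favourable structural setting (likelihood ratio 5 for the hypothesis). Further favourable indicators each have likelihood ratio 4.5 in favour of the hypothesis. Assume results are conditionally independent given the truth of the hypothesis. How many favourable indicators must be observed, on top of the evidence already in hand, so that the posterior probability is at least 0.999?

9

Prior odds = 0.0023/0.9977 = 23/9977.
Combined Bayes factor of the evidence already in hand = 0.25 × 5 = 1.25.
Odds after that evidence = (23/9977) × 1.25 = 115/39908.
Target odds = 0.999/0.001 = 999.
Need 4.5ⁿ ≥ 999 ÷ (115/39908) = 39868092/115.
4.5⁸ = 43046721/256 falls short of 39868092/115 but 4.5⁹ = 387420489/512 reaches it, so n = 9.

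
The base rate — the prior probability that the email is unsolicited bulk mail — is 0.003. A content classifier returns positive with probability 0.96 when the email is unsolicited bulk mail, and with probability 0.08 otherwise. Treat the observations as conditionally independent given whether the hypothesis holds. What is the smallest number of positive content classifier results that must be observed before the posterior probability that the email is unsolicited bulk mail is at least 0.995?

5

Prior odds = 0.003/0.997 = 3/997.
Likelihood ratio of a positive result = 0.96/0.08 = 12.
Target posterior odds = 0.995/0.005 = 199.
Require 12ⁿ ≥ 199 ÷ (3/997) = 198403/3.
12⁴ = 20736 falls short of 198403/3 but 12⁵ = 248832 reaches it, so n = 5.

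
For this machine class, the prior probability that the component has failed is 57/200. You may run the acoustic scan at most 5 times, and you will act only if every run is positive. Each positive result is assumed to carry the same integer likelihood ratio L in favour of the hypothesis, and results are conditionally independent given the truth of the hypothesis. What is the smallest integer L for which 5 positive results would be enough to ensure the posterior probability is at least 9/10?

2

Prior odds = 0.285/0.715 = 57/143.
Target odds = 0.9/0.1 = 9.
Need L⁵ ≥ 9 ÷ (57/143) = 429/19.
1⁵ = 1 < 429/19 ≤ 32 = 2⁵, so L = 2.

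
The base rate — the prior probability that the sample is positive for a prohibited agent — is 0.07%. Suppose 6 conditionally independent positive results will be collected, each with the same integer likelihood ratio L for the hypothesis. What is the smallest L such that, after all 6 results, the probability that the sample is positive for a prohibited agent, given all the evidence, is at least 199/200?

Prior odds = 0.0007/0.9993 = 7/9993.
Target odds = 0.995/0.005 = 199.
Need L⁶ ≥ 199 ÷ (7/9993) = 1988607/7.
8⁶ = 262144 < 1988607/7 ≤ 531441 = 9⁶, so L = 9.

9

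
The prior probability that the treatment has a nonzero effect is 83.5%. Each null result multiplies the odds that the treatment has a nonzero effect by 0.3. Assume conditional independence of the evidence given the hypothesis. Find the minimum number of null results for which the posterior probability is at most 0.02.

5

Prior odds: 0.835 ÷ 0.165 = 167/33.
Likelihood ratio per null result = 0.3.
Target posterior odds = 0.02/0.98 = 1/49.
Require 0.3ⁿ ≤ 1/49 ÷ (167/33) = 33/8183.
0.3⁴ = 0.0081 is still above 33/8183 but 0.3⁵ = 243/100000 is at or below it, so n = 5.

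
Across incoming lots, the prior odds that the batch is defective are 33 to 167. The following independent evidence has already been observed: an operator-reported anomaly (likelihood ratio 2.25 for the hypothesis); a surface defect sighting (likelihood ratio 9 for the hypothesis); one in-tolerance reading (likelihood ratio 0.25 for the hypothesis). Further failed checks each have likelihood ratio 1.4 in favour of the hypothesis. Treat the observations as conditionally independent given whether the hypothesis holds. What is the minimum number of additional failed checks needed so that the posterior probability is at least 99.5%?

16

Prior odds = 33/167.
Combined Bayes factor of the evidence already in hand = 2.25 × 9 × 0.25 = 5.0625.
Odds after that evidence = (33/167) × 5.0625 = 2673/2672.
Target odds = 0.995/0.005 = 199.
Need 1.4ⁿ ≥ 199 ÷ (2673/2672) = 531728/2673.
1.4¹⁵ ≈155.568 falls short of 531728/2673 but 1.4¹⁶ ≈217.795 reaches it, so n = 16.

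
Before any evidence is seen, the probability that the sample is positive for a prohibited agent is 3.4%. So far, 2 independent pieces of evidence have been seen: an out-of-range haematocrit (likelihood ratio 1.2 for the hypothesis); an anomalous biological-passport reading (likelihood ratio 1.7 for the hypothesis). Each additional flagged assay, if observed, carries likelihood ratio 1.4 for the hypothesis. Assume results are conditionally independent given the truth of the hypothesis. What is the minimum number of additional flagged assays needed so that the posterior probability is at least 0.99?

Prior odds = 0.034/0.966 = 17/483.
Combined Bayes factor of the evidence already in hand = 1.2 × 1.7 = 2.04.
Odds after that evidence = (17/483) × 2.04 = 289/4025.
Target odds = 0.99/0.01 = 99.
Need 1.4ⁿ ≥ 99 ÷ (289/4025) = 398475/289.
1.4²¹ ≈1171.36 falls short of 398475/289 but 1.4²² ≈1639.9 reaches it, so n = 22.

22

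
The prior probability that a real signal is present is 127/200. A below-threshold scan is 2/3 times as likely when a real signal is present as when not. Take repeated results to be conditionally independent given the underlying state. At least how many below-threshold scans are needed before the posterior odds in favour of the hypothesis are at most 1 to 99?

Prior odds = 0.635/0.365 = 127/73.
Likelihood ratio per below-threshold scan = 2/3.
Target odds = 1/99.
Require (2/3)ⁿ ≤ 1/99 ÷ (127/73) = 73/12573.
(2/3)¹² = 4096/531441 is still above 73/12573 but (2/3)¹³ = 8192/1594323 is at or below it, so n = 13.

13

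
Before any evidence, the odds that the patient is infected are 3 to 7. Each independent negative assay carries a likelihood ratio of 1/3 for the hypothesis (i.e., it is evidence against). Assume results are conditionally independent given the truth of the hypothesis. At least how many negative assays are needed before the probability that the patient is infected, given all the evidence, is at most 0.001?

6

Prior odds = 3/7.
Likelihood ratio per negative assay = 1/3.
Target odds: 0.001 ÷ 0.999 = 1/999.
Need (3/7) × (1/3)ⁿ ≤ 1/999, i.e. (1/3)ⁿ ≤ 7/2997.
(1/3)⁵ = 1/243 is still above 7/2997 but (1/3)⁶ = 1/729 is at or below it, so n = 6.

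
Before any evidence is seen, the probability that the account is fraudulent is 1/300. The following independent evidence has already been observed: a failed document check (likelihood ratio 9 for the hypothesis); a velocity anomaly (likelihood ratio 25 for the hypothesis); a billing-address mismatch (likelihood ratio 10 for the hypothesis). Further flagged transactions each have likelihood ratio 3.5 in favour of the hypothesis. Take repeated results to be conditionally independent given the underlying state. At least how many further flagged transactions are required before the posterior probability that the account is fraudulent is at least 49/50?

Prior odds = (1/300)/(299/300) = 1/299.
Combined Bayes factor of the evidence already in hand = 9 × 25 × 10 = 2250.
Odds after that evidence = (1/299) × 2250 = 2250/299.
Target odds = 0.98/0.02 = 49.
Need 3.5ⁿ ≥ 49 ÷ (2250/299) = 14651/2250.
3.5¹ = 3.5 falls short of 14651/2250 but 3.5² = 12.25 reaches it, so n = 2.

2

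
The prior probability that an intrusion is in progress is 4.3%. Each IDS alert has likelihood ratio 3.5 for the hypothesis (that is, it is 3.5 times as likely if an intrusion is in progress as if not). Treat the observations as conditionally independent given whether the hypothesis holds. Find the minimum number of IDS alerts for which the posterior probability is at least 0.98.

Prior odds = 0.043/0.957 = 43/957.
Likelihood ratio per IDS alert = 3.5.
Target posterior odds = 0.98/0.02 = 49.
Need (43/957) × 3.5ⁿ ≥ 49, i.e. 3.5ⁿ ≥ 46893/43.
3.5⁵ = 525.21875 falls short of 46893/43 but 3.5⁶ = 1838.265625 reaches it, so n = 6.

6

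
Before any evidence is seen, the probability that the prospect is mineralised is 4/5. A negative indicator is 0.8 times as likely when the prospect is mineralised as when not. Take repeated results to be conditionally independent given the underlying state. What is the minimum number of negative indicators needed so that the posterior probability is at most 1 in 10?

Prior odds = 0.8/0.2 = 4.
Likelihood ratio per negative indicator = 0.8.
Target posterior odds = 0.1/0.9 = 1/9.
Need 4 × 0.8ⁿ ≤ 1/9, i.e. 0.8ⁿ ≤ 1/36.
0.8¹⁶ ≈0.0281475 is still above 1/36 but 0.8¹⁷ ≈0.022518 is at or below it, so n = 17.

17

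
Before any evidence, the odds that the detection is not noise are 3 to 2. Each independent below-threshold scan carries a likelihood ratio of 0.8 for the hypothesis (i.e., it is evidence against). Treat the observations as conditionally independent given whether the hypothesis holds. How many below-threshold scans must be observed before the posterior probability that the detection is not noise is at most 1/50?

20

Prior odds = 1.5.
Likelihood ratio per below-threshold scan = 0.8.
Target odds: 0.02 ÷ 0.98 = 1/49.
Need 1.5 × 0.8ⁿ ≤ 1/49, i.e. 0.8ⁿ ≤ 2/147.
0.8¹⁹ ≈0.0144115 is still above 2/147 but 0.8²⁰ ≈0.0115292 is at or below it, so n = 20.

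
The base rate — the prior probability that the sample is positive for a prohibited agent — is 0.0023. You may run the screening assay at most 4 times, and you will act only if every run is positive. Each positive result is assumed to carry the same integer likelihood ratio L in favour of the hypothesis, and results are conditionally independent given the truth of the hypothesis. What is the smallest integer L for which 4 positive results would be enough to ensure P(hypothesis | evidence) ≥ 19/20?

10

Prior odds = 0.0023/0.9977 = 23/9977.
Target odds = 0.95/0.05 = 19.
Need L⁴ ≥ 19 ÷ (23/9977) = 189563/23.
9⁴ = 6561 < 189563/23 ≤ 10000 = 10⁴, so L = 10.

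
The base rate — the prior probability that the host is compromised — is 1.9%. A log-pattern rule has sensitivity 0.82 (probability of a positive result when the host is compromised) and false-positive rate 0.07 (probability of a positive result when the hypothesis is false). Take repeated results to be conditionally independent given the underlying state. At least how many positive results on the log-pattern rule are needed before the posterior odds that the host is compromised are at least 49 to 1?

Prior odds: 0.019 ÷ 0.981 = 19/981.
Likelihood ratio of a positive result = 0.82/0.07 = 82/7.
Target odds = 49.
Need (19/981) × (82/7)ⁿ ≥ 49, i.e. (82/7)ⁿ ≥ 48069/19.
(82/7)³ = 551368/343 falls short of 48069/19 but (82/7)⁴ = 45212176/2401 reaches it, so n = 4.

4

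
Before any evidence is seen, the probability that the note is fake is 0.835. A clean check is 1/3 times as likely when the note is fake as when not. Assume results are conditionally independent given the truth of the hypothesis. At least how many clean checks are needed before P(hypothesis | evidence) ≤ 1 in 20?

Prior odds = 0.835/0.165 = 167/33.
Likelihood ratio per clean check = 1/3.
Target posterior odds = 0.05/0.95 = 1/19.
Require (1/3)ⁿ ≤ 1/19 ÷ (167/33) = 33/3173.
(1/3)⁴ = 1/81 is still above 33/3173 but (1/3)⁵ = 1/243 is at or below it, so n = 5.

5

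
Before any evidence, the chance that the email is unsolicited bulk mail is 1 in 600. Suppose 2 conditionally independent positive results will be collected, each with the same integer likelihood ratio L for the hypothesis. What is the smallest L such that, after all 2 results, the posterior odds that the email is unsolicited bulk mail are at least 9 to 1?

74

Prior odds = (1/600)/(599/600) = 1/599.
Target odds = 9.
Need L² ≥ 9 ÷ (1/599) = 5391.
73² = 5329 < 5391 ≤ 5476 = 74², so L = 74.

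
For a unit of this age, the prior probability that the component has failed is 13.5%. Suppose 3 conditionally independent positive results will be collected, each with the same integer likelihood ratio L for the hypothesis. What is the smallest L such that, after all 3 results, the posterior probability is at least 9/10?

Prior odds = 0.135/0.865 = 27/173.
Target odds = 0.9/0.1 = 9.
Need L³ ≥ 9 ÷ (27/173) = 173/3.
3³ = 27 < 173/3 ≤ 64 = 4³, so L = 4.

4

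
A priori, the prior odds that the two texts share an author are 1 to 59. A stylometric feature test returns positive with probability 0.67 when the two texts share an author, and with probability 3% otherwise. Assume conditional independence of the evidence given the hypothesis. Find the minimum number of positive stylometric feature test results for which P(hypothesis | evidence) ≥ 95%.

3

Prior odds = 1/59.
Likelihood ratio of a positive result = 0.67/0.03 = 67/3.
Target posterior odds = 0.95/0.05 = 19.
Require (67/3)ⁿ ≥ 19 ÷ (1/59) = 1121.
(67/3)² = 4489/9 falls short of 1121 but (67/3)³ = 300763/27 reaches it, so n = 3.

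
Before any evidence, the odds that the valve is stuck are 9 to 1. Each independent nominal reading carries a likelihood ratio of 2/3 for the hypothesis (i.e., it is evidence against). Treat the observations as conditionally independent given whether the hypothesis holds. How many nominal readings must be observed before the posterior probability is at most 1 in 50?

Prior odds = 9.
Likelihood ratio per nominal reading = 2/3.
Target posterior odds = 0.02/0.98 = 1/49.
Require (2/3)ⁿ ≤ 1/49 ÷ 9 = 1/441.
(2/3)¹⁵ = 32768/14348907 is still above 1/441 but (2/3)¹⁶ = 65536/43046721 is at or below it, so n = 16.

16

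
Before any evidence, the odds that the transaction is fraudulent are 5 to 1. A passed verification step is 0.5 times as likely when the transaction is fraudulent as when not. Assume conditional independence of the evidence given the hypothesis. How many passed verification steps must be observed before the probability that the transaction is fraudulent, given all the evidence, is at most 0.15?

5

Prior odds = 5.
Likelihood ratio per passed verification step = 0.5.
Target odds: 0.15 ÷ 0.85 = 3/17.
Require 0.5ⁿ ≤ 3/17 ÷ 5 = 3/85.
0.5⁴ = 0.0625 is still above 3/85 but 0.5⁵ = 0.03125 is at or below it, so n = 5.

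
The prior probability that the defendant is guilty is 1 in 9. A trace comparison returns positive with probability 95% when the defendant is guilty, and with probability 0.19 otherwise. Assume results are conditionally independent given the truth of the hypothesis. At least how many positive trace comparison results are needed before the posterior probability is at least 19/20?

4

Prior odds = (1/9)/(8/9) = 0.125.
Likelihood ratio of a positive result = 0.95/0.19 = 5.
Target odds: 0.95 ÷ 0.05 = 19.
Require 5ⁿ ≥ 19 ÷ 0.125 = 152.
5³ = 125 falls short of 152 but 5⁴ = 625 reaches it, so n = 4.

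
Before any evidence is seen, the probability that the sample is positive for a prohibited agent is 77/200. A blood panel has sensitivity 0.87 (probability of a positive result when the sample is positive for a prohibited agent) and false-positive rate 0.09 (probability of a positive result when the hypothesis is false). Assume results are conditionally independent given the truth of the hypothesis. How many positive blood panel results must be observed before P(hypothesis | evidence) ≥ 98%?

2

Prior odds = 0.385/0.615 = 77/123.
Likelihood ratio of a positive result = 0.87/0.09 = 29/3.
Target odds: 0.98 ÷ 0.02 = 49.
Require (29/3)ⁿ ≥ 49 ÷ (77/123) = 861/11.
(29/3)¹ = 29/3 falls short of 861/11 but (29/3)² = 841/9 reaches it, so n = 2.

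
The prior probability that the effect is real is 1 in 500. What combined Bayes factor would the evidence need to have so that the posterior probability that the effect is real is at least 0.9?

Prior odds = 0.002/0.998 = 1/499.
Target odds = 0.9/0.1 = 9.
Required Bayes factor = 9 ÷ (1/499) = 4491.

4491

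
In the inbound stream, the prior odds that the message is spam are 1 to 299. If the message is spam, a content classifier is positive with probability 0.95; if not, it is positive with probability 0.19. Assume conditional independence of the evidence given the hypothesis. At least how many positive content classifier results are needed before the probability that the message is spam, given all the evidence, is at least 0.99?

Prior odds = 1/299.
Likelihood ratio of a positive = 0.95/0.19 = 5.
Target posterior odds = 0.99/0.01 = 99.
Require 5ⁿ ≥ 99 ÷ (1/299) = 29601.
5⁶ = 15625 falls short of 29601 but 5⁷ = 78125 reaches it, so n = 7.

7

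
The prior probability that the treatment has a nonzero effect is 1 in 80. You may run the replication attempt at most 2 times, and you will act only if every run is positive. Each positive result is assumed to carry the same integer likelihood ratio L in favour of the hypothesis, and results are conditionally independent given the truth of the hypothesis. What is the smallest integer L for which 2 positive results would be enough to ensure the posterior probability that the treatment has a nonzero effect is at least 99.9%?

281

Prior odds = 0.0125/0.9875 = 1/79.
Target odds = 0.999/0.001 = 999.
Need L² ≥ 999 ÷ (1/79) = 78921.
280² = 78400 < 78921 ≤ 78961 = 281², so L = 281.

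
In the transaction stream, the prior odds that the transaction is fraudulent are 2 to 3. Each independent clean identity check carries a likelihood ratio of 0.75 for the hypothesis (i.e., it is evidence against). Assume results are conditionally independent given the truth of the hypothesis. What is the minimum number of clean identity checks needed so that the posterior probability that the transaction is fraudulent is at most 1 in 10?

Prior odds = 2/3.
Likelihood ratio per clean identity check = 0.75.
Target odds: 0.1 ÷ 0.9 = 1/9.
Need (2/3) × 0.75ⁿ ≤ 1/9, i.e. 0.75ⁿ ≤ 1/6.
0.75⁶ = 729/4096 is still above 1/6 but 0.75⁷ = 2187/16384 is at or below it, so n = 7.

7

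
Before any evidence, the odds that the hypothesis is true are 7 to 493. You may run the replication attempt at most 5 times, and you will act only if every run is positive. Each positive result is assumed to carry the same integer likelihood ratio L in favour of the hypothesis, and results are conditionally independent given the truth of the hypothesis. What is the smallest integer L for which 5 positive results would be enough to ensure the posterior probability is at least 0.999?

Prior odds = 7/493.
Target odds = 0.999/0.001 = 999.
Need L⁵ ≥ 999 ÷ (7/493) = 492507/7.
9⁵ = 59049 < 492507/7 ≤ 100000 = 10⁵, so L = 10.

10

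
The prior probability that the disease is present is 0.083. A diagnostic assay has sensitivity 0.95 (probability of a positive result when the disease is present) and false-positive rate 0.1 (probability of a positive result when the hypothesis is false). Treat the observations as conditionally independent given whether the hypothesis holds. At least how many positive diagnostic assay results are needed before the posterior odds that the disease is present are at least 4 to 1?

2

Prior odds: 0.083 ÷ 0.917 = 83/917.
Likelihood ratio of a positive result = 0.95/0.1 = 9.5.
Target odds = 4.
Need (83/917) × 9.5ⁿ ≥ 4, i.e. 9.5ⁿ ≥ 3668/83.
9.5¹ = 9.5 falls short of 3668/83 but 9.5² = 90.25 reaches it, so n = 2.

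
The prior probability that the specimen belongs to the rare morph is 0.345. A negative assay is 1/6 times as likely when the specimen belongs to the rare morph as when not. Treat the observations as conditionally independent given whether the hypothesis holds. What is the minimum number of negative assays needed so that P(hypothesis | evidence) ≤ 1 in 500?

Prior odds = 0.345/0.655 = 69/131.
Likelihood ratio per negative assay = 1/6.
Target posterior odds = 0.002/0.998 = 1/499.
Need (69/131) × (1/6)ⁿ ≤ 1/499, i.e. (1/6)ⁿ ≤ 131/34431.
(1/6)³ = 1/216 is still above 131/34431 but (1/6)⁴ = 1/1296 is at or below it, so n = 4.

4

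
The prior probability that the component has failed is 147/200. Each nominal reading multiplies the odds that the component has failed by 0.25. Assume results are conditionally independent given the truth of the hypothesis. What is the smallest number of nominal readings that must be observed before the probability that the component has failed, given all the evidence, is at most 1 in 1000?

Prior odds = 0.735/0.265 = 147/53.
Likelihood ratio per nominal reading = 0.25.
Target posterior odds = 0.001/0.999 = 1/999.
Require 0.25ⁿ ≤ 1/999 ÷ (147/53) = 53/146853.
0.25⁵ = 1/1024 is still above 53/146853 but 0.25⁶ = 1/4096 is at or below it, so n = 6.

6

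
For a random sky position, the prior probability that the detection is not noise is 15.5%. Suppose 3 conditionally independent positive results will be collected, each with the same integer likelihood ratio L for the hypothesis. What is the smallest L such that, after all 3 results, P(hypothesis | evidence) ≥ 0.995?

Prior odds = 0.155/0.845 = 31/169.
Target odds = 0.995/0.005 = 199.
Need L³ ≥ 199 ÷ (31/169) = 33631/31.
10³ = 1000 < 33631/31 ≤ 1331 = 11³, so L = 11.

11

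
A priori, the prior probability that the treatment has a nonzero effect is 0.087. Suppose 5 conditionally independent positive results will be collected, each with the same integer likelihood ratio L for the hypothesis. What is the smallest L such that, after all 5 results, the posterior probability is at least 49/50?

4

Prior odds = 0.087/0.913 = 87/913.
Target odds = 0.98/0.02 = 49.
Need L⁵ ≥ 49 ÷ (87/913) = 44737/87.
3⁵ = 243 < 44737/87 ≤ 1024 = 4⁵, so L = 4.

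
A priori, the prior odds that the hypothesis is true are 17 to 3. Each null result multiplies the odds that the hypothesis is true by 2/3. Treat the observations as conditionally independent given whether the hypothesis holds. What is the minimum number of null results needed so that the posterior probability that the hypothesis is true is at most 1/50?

14

Prior odds = 17/3.
Likelihood ratio per null result = 2/3.
Target odds: 0.02 ÷ 0.98 = 1/49.
Need (17/3) × (2/3)ⁿ ≤ 1/49, i.e. (2/3)ⁿ ≤ 3/833.
(2/3)¹³ = 8192/1594323 is still above 3/833 but (2/3)¹⁴ = 16384/4782969 is at or below it, so n = 14.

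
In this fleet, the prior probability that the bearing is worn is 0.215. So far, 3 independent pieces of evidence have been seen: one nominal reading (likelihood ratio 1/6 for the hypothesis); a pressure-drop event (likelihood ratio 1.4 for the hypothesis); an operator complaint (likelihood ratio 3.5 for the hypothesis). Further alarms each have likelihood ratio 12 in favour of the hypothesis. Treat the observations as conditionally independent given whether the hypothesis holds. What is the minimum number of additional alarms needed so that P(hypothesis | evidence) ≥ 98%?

3

Prior odds = 0.215/0.785 = 43/157.
Combined Bayes factor of the evidence already in hand = (1/6) × 1.4 × 3.5 = 49/60.
Odds after that evidence = (43/157) × 49/60 = 2107/9420.
Target odds = 0.98/0.02 = 49.
Need 12ⁿ ≥ 49 ÷ (2107/9420) = 9420/43.
12² = 144 falls short of 9420/43 but 12³ = 1728 reaches it, so n = 3.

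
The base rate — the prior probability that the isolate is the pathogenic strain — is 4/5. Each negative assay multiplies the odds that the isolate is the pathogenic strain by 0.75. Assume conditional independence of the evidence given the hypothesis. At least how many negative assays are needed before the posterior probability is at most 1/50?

19

Prior odds = 0.8/0.2 = 4.
Likelihood ratio per negative assay = 0.75.
Target odds: 0.02 ÷ 0.98 = 1/49.
Need 4 × 0.75ⁿ ≤ 1/49, i.e. 0.75ⁿ ≤ 1/196.
0.75¹⁸ ≈0.00563771 is still above 1/196 but 0.75¹⁹ ≈0.00422828 is at or below it, so n = 19.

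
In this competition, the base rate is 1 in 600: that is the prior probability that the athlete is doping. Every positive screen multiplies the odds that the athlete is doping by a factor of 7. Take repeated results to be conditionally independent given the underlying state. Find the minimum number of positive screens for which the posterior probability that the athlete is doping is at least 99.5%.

Prior odds = (1/600)/(599/600) = 1/599.
Likelihood ratio per positive screen = 7.
Target posterior odds = 0.995/0.005 = 199.
Require 7ⁿ ≥ 199 ÷ (1/599) = 119201.
7⁶ = 117649 falls short of 119201 but 7⁷ = 823543 reaches it, so n = 7.

7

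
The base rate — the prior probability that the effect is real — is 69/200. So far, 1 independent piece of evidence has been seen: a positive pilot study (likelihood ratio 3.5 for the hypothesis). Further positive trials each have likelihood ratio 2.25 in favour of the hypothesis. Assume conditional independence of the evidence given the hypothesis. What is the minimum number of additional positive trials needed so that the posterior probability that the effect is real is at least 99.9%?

8

Prior odds = 0.345/0.655 = 69/131.
Bayes factor of the evidence already in hand = 3.5.
Odds after that evidence = (69/131) × 3.5 = 483/262.
Target odds = 0.999/0.001 = 999.
Need 2.25ⁿ ≥ 999 ÷ (483/262) = 87246/161.
2.25⁷ = 4782969/16384 falls short of 87246/161 but 2.25⁸ = 43046721/65536 reaches it, so n = 8.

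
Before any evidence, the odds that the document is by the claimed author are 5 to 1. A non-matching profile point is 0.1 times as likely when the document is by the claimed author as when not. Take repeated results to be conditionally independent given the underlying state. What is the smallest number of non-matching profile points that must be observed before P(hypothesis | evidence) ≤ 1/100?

Prior odds = 5.
Likelihood ratio per non-matching profile point = 0.1.
Target posterior odds = 0.01/0.99 = 1/99.
Require 0.1ⁿ ≤ 1/99 ÷ 5 = 1/495.
0.1² = 0.01 is still above 1/495 but 0.1³ = 0.001 is at or below it, so n = 3.

3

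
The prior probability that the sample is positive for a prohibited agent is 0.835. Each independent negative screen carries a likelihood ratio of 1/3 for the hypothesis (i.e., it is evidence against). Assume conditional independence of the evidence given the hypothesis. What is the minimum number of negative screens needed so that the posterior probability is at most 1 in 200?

Prior odds = 0.835/0.165 = 167/33.
Likelihood ratio per negative screen = 1/3.
Target odds: 0.005 ÷ 0.995 = 1/199.
Need (167/33) × (1/3)ⁿ ≤ 1/199, i.e. (1/3)ⁿ ≤ 33/33233.
(1/3)⁶ = 1/729 is still above 33/33233 but (1/3)⁷ = 1/2187 is at or below it, so n = 7.

7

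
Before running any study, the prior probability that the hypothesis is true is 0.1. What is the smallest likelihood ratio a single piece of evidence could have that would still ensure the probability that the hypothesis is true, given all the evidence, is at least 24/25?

216

Prior odds = 0.1/0.9 = 1/9.
Target odds = 0.96/0.04 = 24.
Required Bayes factor = 24 ÷ (1/9) = 216.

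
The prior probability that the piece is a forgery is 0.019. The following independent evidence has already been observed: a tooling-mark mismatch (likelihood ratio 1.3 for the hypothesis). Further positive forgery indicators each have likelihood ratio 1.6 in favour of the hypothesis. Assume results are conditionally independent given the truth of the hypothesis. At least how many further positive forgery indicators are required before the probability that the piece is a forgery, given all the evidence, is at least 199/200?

Prior odds = 0.019/0.981 = 19/981.
Bayes factor of the evidence already in hand = 1.3.
Odds after that evidence = (19/981) × 1.3 = 247/9810.
Target odds = 0.995/0.005 = 199.
Need 1.6ⁿ ≥ 199 ÷ (247/9810) = 1952190/247.
1.6¹⁹ ≈7555.79 falls short of 1952190/247 but 1.6²⁰ ≈12089.3 reaches it, so n = 20.

20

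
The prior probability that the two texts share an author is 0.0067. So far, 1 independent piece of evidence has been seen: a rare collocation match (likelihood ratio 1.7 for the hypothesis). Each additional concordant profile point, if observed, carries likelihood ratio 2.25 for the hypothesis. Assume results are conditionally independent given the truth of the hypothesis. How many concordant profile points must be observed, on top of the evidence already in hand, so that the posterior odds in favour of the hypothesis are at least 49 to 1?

11

Prior odds = 0.0067/0.9933 = 67/9933.
Bayes factor of the evidence already in hand = 1.7.
Odds after that evidence = (67/9933) × 1.7 = 1139/99330.
Target odds = 49.
Need 2.25ⁿ ≥ 49 ÷ (1139/99330) = 4867170/1139.
2.25¹⁰ ≈3325.26 falls short of 4867170/1139 but 2.25¹¹ ≈7481.83 reaches it, so n = 11.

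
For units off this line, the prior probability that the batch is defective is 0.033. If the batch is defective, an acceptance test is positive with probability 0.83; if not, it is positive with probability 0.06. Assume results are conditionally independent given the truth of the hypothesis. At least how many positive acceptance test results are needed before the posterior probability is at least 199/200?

Prior odds: 0.033 ÷ 0.967 = 33/967.
Likelihood ratio of a positive = 0.83/0.06 = 83/6.
Target odds: 0.995 ÷ 0.005 = 199.
Require (83/6)ⁿ ≥ 199 ÷ (33/967) = 192433/33.
(83/6)³ = 571787/216 falls short of 192433/33 but (83/6)⁴ = 47458321/1296 reaches it, so n = 4.

4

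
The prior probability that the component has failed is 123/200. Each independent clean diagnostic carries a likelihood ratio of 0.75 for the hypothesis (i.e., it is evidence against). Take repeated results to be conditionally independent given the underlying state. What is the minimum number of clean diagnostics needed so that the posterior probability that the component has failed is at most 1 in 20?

Prior odds = 0.615/0.385 = 123/77.
Likelihood ratio per clean diagnostic = 0.75.
Target odds: 0.05 ÷ 0.95 = 1/19.
Need (123/77) × 0.75ⁿ ≤ 1/19, i.e. 0.75ⁿ ≤ 77/2337.
0.75¹¹ = 177147/4194304 is still above 77/2337 but 0.75¹² = 531441/16777216 is at or below it, so n = 12.

12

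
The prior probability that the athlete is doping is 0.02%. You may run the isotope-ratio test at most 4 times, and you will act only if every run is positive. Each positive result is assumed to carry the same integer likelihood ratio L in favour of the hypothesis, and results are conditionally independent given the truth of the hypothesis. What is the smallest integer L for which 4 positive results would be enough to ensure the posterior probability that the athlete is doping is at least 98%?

Prior odds = 0.0002/0.9998 = 1/4999.
Target odds = 0.98/0.02 = 49.
Need L⁴ ≥ 49 ÷ (1/4999) = 244951.
22⁴ = 234256 < 244951 ≤ 279841 = 23⁴, so L = 23.

23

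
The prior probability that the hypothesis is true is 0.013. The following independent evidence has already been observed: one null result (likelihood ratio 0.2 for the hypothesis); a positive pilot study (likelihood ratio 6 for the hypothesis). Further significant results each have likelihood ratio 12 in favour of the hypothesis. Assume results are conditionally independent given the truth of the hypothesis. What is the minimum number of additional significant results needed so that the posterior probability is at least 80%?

3

Prior odds = 0.013/0.987 = 13/987.
Combined Bayes factor of the evidence already in hand = 0.2 × 6 = 1.2.
Odds after that evidence = (13/987) × 1.2 = 26/1645.
Target odds = 0.8/0.2 = 4.
Need 12ⁿ ≥ 4 ÷ (26/1645) = 3290/13.
12² = 144 falls short of 3290/13 but 12³ = 1728 reaches it, so n = 3.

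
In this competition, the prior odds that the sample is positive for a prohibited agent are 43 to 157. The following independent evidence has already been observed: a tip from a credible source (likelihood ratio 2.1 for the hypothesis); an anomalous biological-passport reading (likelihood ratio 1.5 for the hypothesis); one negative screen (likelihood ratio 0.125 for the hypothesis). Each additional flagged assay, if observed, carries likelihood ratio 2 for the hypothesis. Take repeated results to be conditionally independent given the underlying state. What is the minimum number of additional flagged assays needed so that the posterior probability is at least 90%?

Prior odds = 43/157.
Combined Bayes factor of the evidence already in hand = 2.1 × 1.5 × 0.125 = 0.39375.
Odds after that evidence = (43/157) × 0.39375 = 2709/25120.
Target odds = 0.9/0.1 = 9.
Need 2ⁿ ≥ 9 ÷ (2709/25120) = 25120/301.
2⁶ = 64 falls short of 25120/301 but 2⁷ = 128 reaches it, so n = 7.

7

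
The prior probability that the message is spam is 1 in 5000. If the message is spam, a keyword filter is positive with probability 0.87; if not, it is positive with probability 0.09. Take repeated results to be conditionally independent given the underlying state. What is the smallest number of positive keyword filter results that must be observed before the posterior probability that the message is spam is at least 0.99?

Prior odds: 0.0002 ÷ 0.9998 = 1/4999.
Likelihood ratio of a positive = 0.87/0.09 = 29/3.
Target odds: 0.99 ÷ 0.01 = 99.
Require (29/3)ⁿ ≥ 99 ÷ (1/4999) = 494901.
(29/3)⁵ = 20511149/243 falls short of 494901 but (29/3)⁶ = 594823321/729 reaches it, so n = 6.

6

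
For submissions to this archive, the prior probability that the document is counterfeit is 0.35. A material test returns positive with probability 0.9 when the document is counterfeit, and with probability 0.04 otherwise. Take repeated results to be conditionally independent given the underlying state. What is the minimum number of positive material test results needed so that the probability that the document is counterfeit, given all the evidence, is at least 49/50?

Prior odds = 0.35/0.65 = 7/13.
Likelihood ratio of a positive result = 0.9/0.04 = 22.5.
Target odds: 0.98 ÷ 0.02 = 49.
Require 22.5ⁿ ≥ 49 ÷ (7/13) = 91.
22.5¹ = 22.5 falls short of 91 but 22.5² = 506.25 reaches it, so n = 2.

2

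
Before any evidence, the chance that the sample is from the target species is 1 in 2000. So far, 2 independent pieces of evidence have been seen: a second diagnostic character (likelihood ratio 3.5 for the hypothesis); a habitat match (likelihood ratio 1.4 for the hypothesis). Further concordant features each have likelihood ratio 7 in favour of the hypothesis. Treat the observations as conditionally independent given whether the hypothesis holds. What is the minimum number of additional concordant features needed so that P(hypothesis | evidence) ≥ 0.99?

Prior odds = 0.0005/0.9995 = 1/1999.
Combined Bayes factor of the evidence already in hand = 3.5 × 1.4 = 4.9.
Odds after that evidence = (1/1999) × 4.9 = 49/19990.
Target odds = 0.99/0.01 = 99.
Need 7ⁿ ≥ 99 ÷ (49/19990) = 1979010/49.
7⁵ = 16807 falls short of 1979010/49 but 7⁶ = 117649 reaches it, so n = 6.

6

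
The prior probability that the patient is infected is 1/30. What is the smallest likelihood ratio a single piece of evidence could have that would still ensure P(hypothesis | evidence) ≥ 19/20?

551

Prior odds = (1/30)/(29/30) = 1/29.
Target odds = 0.95/0.05 = 19.
Required Bayes factor = 19 ÷ (1/29) = 551.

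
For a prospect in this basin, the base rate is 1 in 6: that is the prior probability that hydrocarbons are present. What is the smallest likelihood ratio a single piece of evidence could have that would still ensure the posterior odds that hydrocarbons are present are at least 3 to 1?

15

Prior odds = (1/6)/(5/6) = 0.2.
Target odds = 3.
Required Bayes factor = 3 ÷ 0.2 = 15.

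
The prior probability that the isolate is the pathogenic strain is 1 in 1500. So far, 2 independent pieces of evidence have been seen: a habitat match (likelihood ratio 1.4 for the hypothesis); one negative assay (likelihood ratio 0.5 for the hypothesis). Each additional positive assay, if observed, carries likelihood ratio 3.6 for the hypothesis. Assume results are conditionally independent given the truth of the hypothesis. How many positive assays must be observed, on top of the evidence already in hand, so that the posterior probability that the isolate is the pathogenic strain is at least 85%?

Prior odds = (1/1500)/(1499/1500) = 1/1499.
Combined Bayes factor of the evidence already in hand = 1.4 × 0.5 = 0.7.
Odds after that evidence = (1/1499) × 0.7 = 7/14990.
Target odds = 0.85/0.15 = 17/3.
Need 3.6ⁿ ≥ 17/3 ÷ (7/14990) = 254830/21.
3.6⁷ = 612220032/78125 falls short of 254830/21 but 3.6⁸ ≈28211.1 reaches it, so n = 8.

8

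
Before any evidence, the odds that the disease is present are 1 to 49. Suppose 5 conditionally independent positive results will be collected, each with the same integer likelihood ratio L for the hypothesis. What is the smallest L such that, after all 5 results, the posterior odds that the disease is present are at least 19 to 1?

Prior odds = 1/49.
Target odds = 19.
Need L⁵ ≥ 19 ÷ (1/49) = 931.
3⁵ = 243 < 931 ≤ 1024 = 4⁵, so L = 4.

4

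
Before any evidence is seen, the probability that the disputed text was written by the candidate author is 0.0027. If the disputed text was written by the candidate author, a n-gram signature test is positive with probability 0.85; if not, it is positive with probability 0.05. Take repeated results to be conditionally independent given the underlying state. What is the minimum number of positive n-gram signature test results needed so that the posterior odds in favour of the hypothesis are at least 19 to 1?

Prior odds = 0.0027/0.9973 = 27/9973.
Likelihood ratio of a positive = 0.85/0.05 = 17.
Target odds = 19.
Need (27/9973) × 17ⁿ ≥ 19, i.e. 17ⁿ ≥ 189487/27.
17³ = 4913 falls short of 189487/27 but 17⁴ = 83521 reaches it, so n = 4.

4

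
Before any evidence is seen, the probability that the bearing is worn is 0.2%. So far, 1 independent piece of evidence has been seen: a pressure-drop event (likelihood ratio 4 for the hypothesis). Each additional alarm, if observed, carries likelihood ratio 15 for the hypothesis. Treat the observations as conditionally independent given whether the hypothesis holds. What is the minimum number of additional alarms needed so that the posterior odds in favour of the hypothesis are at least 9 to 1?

3

Prior odds = 0.002/0.998 = 1/499.
Bayes factor of the evidence already in hand = 4.
Odds after that evidence = (1/499) × 4 = 4/499.
Target odds = 9.
Need 15ⁿ ≥ 9 ÷ (4/499) = 1122.75.
15² = 225 falls short of 1122.75 but 15³ = 3375 reaches it, so n = 3.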